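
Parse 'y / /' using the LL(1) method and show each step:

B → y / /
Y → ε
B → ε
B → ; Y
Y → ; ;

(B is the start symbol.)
Stack is shown with the top on the left.

Stack    Input    Action
------------------------
B $      y / / $  output B → y / /
y / / $  y / / $  match 'y'
/ / $    / / $    match '/'
/ $      / $      match '/'
$        $        accept

The string is accepted.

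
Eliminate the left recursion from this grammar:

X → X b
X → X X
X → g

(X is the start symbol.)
X is directly left-recursive. The standard transformation for
  A → A α₁ | ... | A α_m | β₁ | ... | β_n
is
  A  → β₁ A' | ... | β_n A'
  A' → α₁ A' | ... | α_m A' | ε

X → g becomes X → g X'
X → X b becomes X' → b X'
X → X X becomes X' → X X'
Add X' → ε

Resulting grammar:
X → g X'
X' → b X'
X' → X X'
X' → ε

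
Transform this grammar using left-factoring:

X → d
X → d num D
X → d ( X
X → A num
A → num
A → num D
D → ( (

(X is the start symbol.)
Left-factoring transforms A → αβ₁ | αβ₂ into A → αA' and A' → β₁ | β₂
(α is the longest common prefix among the alternatives). Repeat until
no nonterminal has two alternatives with a common prefix.

Round 1: X has alternatives sharing prefix 'd'. Introduce X': X → d X'
  Add: X' → ε
  Add: X' → num D
  Add: X' → ( X

Round 2: A has alternatives sharing prefix 'num'. Introduce A': A → num A'
  Add: A' → ε
  Add: A' → D

No remaining common prefixes — done.

Resulting grammar:
X → d X'
X' → ε
X' → num D
X' → ( X
X → A num
A → num A'
A' → ε
A' → D
D → ( (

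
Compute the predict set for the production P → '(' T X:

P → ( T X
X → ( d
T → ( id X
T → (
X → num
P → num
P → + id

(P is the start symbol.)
PREDICT(P → '(' T X) = (FIRST(RHS) \ {ε}) ∪ (FOLLOW(P) if ε ∈ FIRST(RHS), i.e. RHS ⇒* ε)
FIRST('(' T X) = { '(' }
ε ∉ FIRST('(' T X), so FOLLOW(P) is not added.
PREDICT(P → '(' T X) = { '(' }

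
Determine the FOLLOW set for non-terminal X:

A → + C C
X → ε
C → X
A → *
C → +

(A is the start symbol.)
In C → X: X is at the end, add FOLLOW(C)

The FOLLOW sets referred to above (computed the same way, to a fixed point):
  FOLLOW(C) = { $, '+' }

Taking the union: FOLLOW(X) = { $, '+' }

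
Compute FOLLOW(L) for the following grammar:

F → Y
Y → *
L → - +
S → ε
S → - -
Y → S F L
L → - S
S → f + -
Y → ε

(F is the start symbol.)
To compute FOLLOW(L), find every occurrence of L on a right-hand side N → α L β: add FIRST(β) \ {ε}, and if β is empty or nullable also add FOLLOW(N). Iterate to a fixed point.

In Y → S F L: L is at the end, add FOLLOW(Y)

The FOLLOW sets referred to above (computed the same way, to a fixed point):
  FOLLOW(Y) = { $, '-' }

Taking the union: FOLLOW(L) = { $, '-' }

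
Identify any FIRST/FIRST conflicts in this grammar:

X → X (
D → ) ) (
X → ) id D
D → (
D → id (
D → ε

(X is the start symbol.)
Yes. X → X '(' / X → ')' id D on { ')' }

FIRST sets of the non-terminals at (or reachable through a nullable prefix from) the front of some alternative:
  FIRST(X) = { ')' }

Productions for X:
  X → X (: FIRST = { ')' }
  X → ) id D: FIRST = { ')' }
Productions for D:
  D → ) ) (: FIRST = { ')' }
  D → (: FIRST = { '(' }
  D → id (: FIRST = { 'id' }
  D → ε: FIRST = { ε }

Conflict for X: X → X ( and X → ) id D
  Overlap: { ')' }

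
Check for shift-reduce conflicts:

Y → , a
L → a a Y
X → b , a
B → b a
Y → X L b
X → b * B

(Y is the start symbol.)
A shift-reduce conflict occurs when an LR(0) state has both:
  - a complete (reduce) item [A → α .] (dot at the end), and
  - a shift item [B → β . c γ] (dot before a terminal).

Augment with Y' → Y and build the canonical LR(0) collection (I0 = CLOSURE({[Y' → . Y]}), then GOTO on every symbol after a dot until no new states appear). It has 17 states:
  I0: { [X → . b * B], [X → . b , a], [Y → . , a], [Y → . X L b], [Y' → . Y] }  — shift
  I1: { [Y → , . a] }  — shift
  I2: { [L → . a a Y], [Y → X . L b] }  — shift
  I3: { [Y' → Y .] }  — accept
  I4: { [X → b . * B], [X → b . , a] }  — shift
  I5: { [B → . b a], [X → b * . B] }  — shift
  I6: { [X → b , . a] }  — shift
  I7: { [X → b , a .] }  — reduce
  I8: { [X → b * B .] }  — reduce
  I9: { [B → b . a] }  — shift
  I10: { [B → b a .] }  — reduce
  I11: { [Y → X L . b] }  — shift
  I12: { [L → a . a Y] }  — shift
  I13: { [L → a a . Y], [X → . b * B], [X → . b , a], [Y → . , a], [Y → . X L b] }  — shift
  I14: { [L → a a Y .] }  — reduce
  I15: { [Y → X L b .] }  — reduce
  I16: { [Y → , a .] }  — reduce

No state contains both a complete item and a shift item.

Answer: No shift-reduce conflicts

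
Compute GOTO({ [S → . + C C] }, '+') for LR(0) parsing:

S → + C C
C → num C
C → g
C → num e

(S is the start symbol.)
{ [C → . g], [C → . num C], [C → . num e], [S → + . C C] }

GOTO(I, '+') = CLOSURE({ [A → αX.β] : [A → α.Xβ] ∈ I, X = '+' })

Items with dot before '+', with the dot advanced:
  [S → . + C C] → [S → + . C C]
Closure of the advanced items:
  [S → + . C C] has the dot before C: add [C → . num C], [C → . g], [C → . num e]

GOTO = { [C → . g], [C → . num C], [C → . num e], [S → + . C C] }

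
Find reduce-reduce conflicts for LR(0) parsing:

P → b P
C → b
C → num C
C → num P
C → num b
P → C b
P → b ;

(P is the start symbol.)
A reduce-reduce conflict occurs when an LR(0) state has two complete items [A → α .] and [B → β .] — both call for a reduction, and with no lookahead the parser cannot choose between them.

Augment with P' → P and build the canonical LR(0) collection (I0 = CLOSURE({[P' → . P]}), then GOTO on every symbol after a dot until no new states appear). It has 11 states:
  I0: { [C → . b], [C → . num C], [C → . num P], [C → . num b], [P → . C b], [P → . b ;], [P → . b P], [P' → . P] }  — shift
  I1: { [P → C . b] }  — shift
  I2: { [P' → P .] }  — accept
  I3: { [C → . b], [C → . num C], [C → . num P], [C → . num b], [C → b .], [P → . C b], [P → . b ;], [P → . b P], [P → b . ;], [P → b . P] }  — shift, reduce
  I4: { [C → . b], [C → . num C], [C → . num P], [C → . num b], [C → num . C], [C → num . P], [C → num . b], [P → . C b], [P → . b ;], [P → . b P] }  — shift
  I5: { [C → num C .], [P → C . b] }  — shift, reduce
  I6: { [C → num P .] }  — reduce
  I7: { [C → . b], [C → . num C], [C → . num P], [C → . num b], [C → b .], [C → num b .], [P → . C b], [P → . b ;], [P → . b P], [P → b . ;], [P → b . P] }  — shift, 2 reduces
  I8: { [P → b ; .] }  — reduce
  I9: { [P → b P .] }  — reduce
  I10: { [P → C b .] }  — reduce

I7 contains complete items [C → b .], [C → num b .] — reduce-reduce conflict.

Answer: Yes — I7: [C → b .] vs [C → num b .]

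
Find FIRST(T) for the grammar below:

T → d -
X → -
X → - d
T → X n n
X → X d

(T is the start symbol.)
{ '-', 'd' }

To compute FIRST(T), examine every production with T on the left-hand side, reading each right-hand side left to right until a non-nullable symbol is reached.

FIRST sets of the other non-terminals involved (by the same procedure, iterated to a fixed point):
  FIRST(X) = { '-' }

From T → d -:
  - d is a terminal: add 'd' and stop
From T → X n n:
  - X is a non-terminal: add FIRST(X) \ {ε} = { '-' }
    X is not nullable, so stop

Collecting: FIRST(T) = { '-', 'd' }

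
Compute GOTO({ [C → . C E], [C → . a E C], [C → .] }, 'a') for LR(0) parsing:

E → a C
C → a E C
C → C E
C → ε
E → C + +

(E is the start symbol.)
GOTO(I, 'a') = CLOSURE({ [A → αX.β] : [A → α.Xβ] ∈ I, X = 'a' })

Items with dot before 'a', with the dot advanced:
  [C → . a E C] → [C → a . E C]
Closure of the advanced items:
  [C → a . E C] has the dot before E: add [E → . a C], [E → . C + +]
  [E → . C + +] has the dot before C: add [C → . a E C], [C → . C E], [C → .]

GOTO = { [C → . C E], [C → . a E C], [C → .], [C → a . E C], [E → . C + +], [E → . a C] }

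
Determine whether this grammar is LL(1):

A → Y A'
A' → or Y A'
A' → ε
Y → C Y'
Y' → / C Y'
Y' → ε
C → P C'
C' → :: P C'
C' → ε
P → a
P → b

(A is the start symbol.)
A grammar is LL(1) if for each non-terminal N with multiple productions, the predict sets of those productions are pairwise disjoint, where PREDICT(N → α) = (FIRST(α) \ {ε}) ∪ (FOLLOW(N) if α ⇒* ε).

Relevant sets:
  FOLLOW(A') = { $ }
  FOLLOW(Y') = { $, 'or' }
  FOLLOW(C') = { $, '/', 'or' }

For A':
  PREDICT(A' → or Y A') = { 'or' }
  PREDICT(A' → ε) = { $ }
For Y':
  PREDICT(Y' → '/' C Y') = { '/' }
  PREDICT(Y' → ε) = { $, 'or' }
For C':
  PREDICT(C' → :: P C') = { '::' }
  PREDICT(C' → ε) = { $, '/', 'or' }
For P:
  PREDICT(P → a) = { 'a' }
  PREDICT(P → b) = { 'b' }
A, Y, C have a single production, so nothing to check there.

All predict sets are disjoint. The grammar IS LL(1).

Answer: Yes, the grammar is LL(1).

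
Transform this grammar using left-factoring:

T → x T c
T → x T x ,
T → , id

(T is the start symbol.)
Left-factoring transforms A → αβ₁ | αβ₂ into A → αA' and A' → β₁ | β₂
(α is the longest common prefix among the alternatives). Repeat until
no nonterminal has two alternatives with a common prefix.

Round 1: T has alternatives sharing prefix 'x T'. Introduce T': T → x T T'
  Add: T' → c
  Add: T' → x ,

No remaining common prefixes — done.

Resulting grammar:
T → x T T'
T' → c
T' → x ,
T → , id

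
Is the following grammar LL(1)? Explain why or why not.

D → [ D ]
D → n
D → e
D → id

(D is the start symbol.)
Yes, the grammar is LL(1).

A grammar is LL(1) if for each non-terminal N with multiple productions, the predict sets of those productions are pairwise disjoint, where PREDICT(N → α) = (FIRST(α) \ {ε}) ∪ (FOLLOW(N) if α ⇒* ε).

For D:
  PREDICT(D → '[' D ']') = { '[' }
  PREDICT(D → n) = { 'n' }
  PREDICT(D → e) = { 'e' }
  PREDICT(D → id) = { 'id' }

All predict sets are disjoint. The grammar IS LL(1).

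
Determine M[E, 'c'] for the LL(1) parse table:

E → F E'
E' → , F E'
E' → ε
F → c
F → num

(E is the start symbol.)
E → F E'

To find M[E, 'c'], we find productions for E where 'c' is in the predict set (PREDICT(N → α) = (FIRST(α) \ {ε}) ∪ (FOLLOW(N) if α ⇒* ε)).

Relevant sets:
  FIRST(F) = { 'c', 'num' }

E → F E': PREDICT = { 'c', 'num' }
  'c' is in predict set, so this production goes in M[E, 'c']

M[E, 'c'] = E → F E'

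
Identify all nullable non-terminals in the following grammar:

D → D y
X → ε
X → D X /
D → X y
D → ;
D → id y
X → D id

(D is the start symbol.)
A non-terminal is nullable if it can derive ε (the empty string): either it has an ε-production, or it has a production whose right-hand side consists entirely of nullable non-terminals.

ε-productions: X → ε
So X is immediately nullable.
No further non-terminal can be added: every production for the remaining non-terminals contains a terminal or a non-nullable non-terminal.
Nullable = { 'X' }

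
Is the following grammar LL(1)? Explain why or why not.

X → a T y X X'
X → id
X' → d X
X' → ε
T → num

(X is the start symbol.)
No. Predict set conflict for X': { 'd' }

A grammar is LL(1) if for each non-terminal N with multiple productions, the predict sets of those productions are pairwise disjoint, where PREDICT(N → α) = (FIRST(α) \ {ε}) ∪ (FOLLOW(N) if α ⇒* ε).

Relevant sets:
  FOLLOW(X') = { $, 'd' }

For X:
  PREDICT(X → a T y X X') = { 'a' }
  PREDICT(X → id) = { 'id' }
For X':
  PREDICT(X' → d X) = { 'd' }
  PREDICT(X' → ε) = { $, 'd' }
T has a single production, so nothing to check there.

Conflict found: Predict set conflict for X': { 'd' }
The grammar is NOT LL(1).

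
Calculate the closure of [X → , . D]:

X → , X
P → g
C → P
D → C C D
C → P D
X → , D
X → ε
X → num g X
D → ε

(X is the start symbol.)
To compute CLOSURE, for each item [A → α.Bβ] where B is a non-terminal, add [B → .γ] for all productions B → γ; repeat for the newly added items until nothing changes.

Start with: [X → , . D]
  [X → , . D] has the dot before D: add [D → . C C D], [D → .]
  [D → . C C D] has the dot before C: add [C → . P], [C → . P D]
  [C → . P] has the dot before P: add [P → . g]
No further items can be added.

CLOSURE = { [C → . P D], [C → . P], [D → . C C D], [D → .], [P → . g], [X → , . D] }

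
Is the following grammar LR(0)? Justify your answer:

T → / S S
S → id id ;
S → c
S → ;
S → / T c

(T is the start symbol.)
Yes, the grammar is LR(0)

Augment with T' → T and build the canonical LR(0) collection (I0 = CLOSURE({[T' → . T]}), then GOTO on every symbol after a dot until no new states appear). It has 13 states:
  I0: { [T → . / S S], [T' → . T] }  — shift
  I1: { [S → . / T c], [S → . ;], [S → . c], [S → . id id ;], [T → / . S S] }  — shift
  I2: { [T' → T .] }  — accept
  I3: { [S → / . T c], [T → . / S S] }  — shift
  I4: { [S → ; .] }  — reduce
  I5: { [S → . / T c], [S → . ;], [S → . c], [S → . id id ;], [T → / S . S] }  — shift
  I6: { [S → c .] }  — reduce
  I7: { [S → id . id ;] }  — shift
  I8: { [S → id id . ;] }  — shift
  I9: { [S → id id ; .] }  — reduce
  I10: { [T → / S S .] }  — reduce
  I11: { [S → / T . c] }  — shift
  I12: { [S → / T c .] }  — reduce

Every state is either a pure shift/goto state or contains exactly one complete item and nothing to shift — no conflicts. The grammar is LR(0).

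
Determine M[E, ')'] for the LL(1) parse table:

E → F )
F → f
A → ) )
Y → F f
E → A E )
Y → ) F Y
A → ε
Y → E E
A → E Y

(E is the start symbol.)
To find M[E, ')'], we find productions for E where ')' is in the predict set (PREDICT(N → α) = (FIRST(α) \ {ε}) ∪ (FOLLOW(N) if α ⇒* ε)).

Relevant sets:
  FIRST(F) = { 'f' }
  FIRST(A) = { ')', 'f', ε }
  FIRST(E) = { ')', 'f' }

E → F ): PREDICT = { 'f' }
E → A E ): PREDICT = { ')', 'f' }
  ')' is in predict set, so this production goes in M[E, ')']

M[E, ')'] = E → A E )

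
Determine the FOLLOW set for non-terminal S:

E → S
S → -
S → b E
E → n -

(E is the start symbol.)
{ $ }

In E → S: S is at the end, add FOLLOW(E)

The FOLLOW sets referred to above (computed the same way, to a fixed point):
  FOLLOW(E) = { $ }

Taking the union: FOLLOW(S) = { $ }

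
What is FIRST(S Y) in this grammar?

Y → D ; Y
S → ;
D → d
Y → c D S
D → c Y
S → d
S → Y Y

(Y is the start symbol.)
{ ';', 'c', 'd' }

FIRST sets of the non-terminals involved (from the grammar, by fixed-point iteration):
  FIRST(S) = { ';', 'c', 'd' }

To compute FIRST(S Y), process the symbols left to right:
Symbol S is a non-terminal. Add FIRST(S) \ {ε} = { ';', 'c', 'd' }
S is not nullable (ε ∉ FIRST(S)), so stop here.
FIRST(S Y) = { ';', 'c', 'd' }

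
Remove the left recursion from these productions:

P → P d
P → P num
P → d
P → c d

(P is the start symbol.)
P is directly left-recursive. The standard transformation for
  A → A α₁ | ... | A α_m | β₁ | ... | β_n
is
  A  → β₁ A' | ... | β_n A'
  A' → α₁ A' | ... | α_m A' | ε

P → d becomes P → d P'
P → c d becomes P → c d P'
P → P d becomes P' → d P'
P → P num becomes P' → num P'
Add P' → ε

Resulting grammar:
P → d P'
P → c d P'
P' → d P'
P' → num P'
P' → ε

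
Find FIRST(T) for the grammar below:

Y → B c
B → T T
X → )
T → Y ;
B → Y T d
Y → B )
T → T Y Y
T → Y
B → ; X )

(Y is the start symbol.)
{ ';' }

To compute FIRST(T), examine every production with T on the left-hand side, reading each right-hand side left to right until a non-nullable symbol is reached.

FIRST sets of the other non-terminals involved (by the same procedure, iterated to a fixed point):
  FIRST(Y) = { ';' }

From T → Y ;:
  - Y is a non-terminal: add FIRST(Y) \ {ε} = { ';' }
    Y is not nullable, so stop
From T → T Y Y:
  - T is the symbol being defined: contributes nothing new
    T is not nullable, so stop
From T → Y:
  - Y is a non-terminal: add FIRST(Y) \ {ε} = { ';' }
    Y is not nullable, so stop

Collecting: FIRST(T) = { ';' }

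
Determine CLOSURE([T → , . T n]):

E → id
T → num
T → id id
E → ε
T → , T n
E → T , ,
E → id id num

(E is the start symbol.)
Start with: [T → , . T n]
  [T → , . T n] has the dot before T: add [T → . num], [T → . id id], [T → . , T n]
No further items can be added.

CLOSURE = { [T → , . T n], [T → . , T n], [T → . id id], [T → . num] }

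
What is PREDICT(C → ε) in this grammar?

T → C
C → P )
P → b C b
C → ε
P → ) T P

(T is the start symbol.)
PREDICT(C → ε) = (FIRST(RHS) \ {ε}) ∪ (FOLLOW(C) if ε ∈ FIRST(RHS), i.e. RHS ⇒* ε)
The right-hand side is ε (FIRST(ε) = { ε }), so the predict set is FOLLOW(C) = { $, ')', 'b' }
PREDICT(C → ε) = { $, ')', 'b' }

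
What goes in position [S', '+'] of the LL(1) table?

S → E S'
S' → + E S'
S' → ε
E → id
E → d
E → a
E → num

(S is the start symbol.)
To find M[S', '+'], we find productions for S' where '+' is in the predict set (PREDICT(N → α) = (FIRST(α) \ {ε}) ∪ (FOLLOW(N) if α ⇒* ε)).

Relevant sets:
  FOLLOW(S') = { $ }

S' → + E S': PREDICT = { '+' }
  '+' is in predict set, so this production goes in M[S', '+']
S' → ε: PREDICT = { $ }

M[S', '+'] = S' → + E S'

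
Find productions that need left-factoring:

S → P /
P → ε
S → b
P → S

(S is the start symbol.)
No, left-factoring is not needed

Left-factoring is needed when two productions for the same non-terminal
share a common prefix on the right-hand side.

Productions for S:
  S → P /
  S → b
Productions for P:
  P → ε
  P → S

No common prefixes found.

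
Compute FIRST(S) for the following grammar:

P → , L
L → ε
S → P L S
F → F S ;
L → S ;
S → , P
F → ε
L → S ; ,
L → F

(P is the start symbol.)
FIRST sets of the other non-terminals involved (by the same procedure, iterated to a fixed point):
  FIRST(P) = { ',' }

From S → P L S:
  - P is a non-terminal: add FIRST(P) \ {ε} = { ',' }
    P is not nullable, so stop
From S → , P:
  - ',' is a terminal: add ',' and stop

Collecting: FIRST(S) = { ',' }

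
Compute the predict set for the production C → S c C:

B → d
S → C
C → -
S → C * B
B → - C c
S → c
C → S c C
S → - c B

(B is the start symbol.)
{ '-', 'c' }

PREDICT(C → S c C) = (FIRST(RHS) \ {ε}) ∪ (FOLLOW(C) if ε ∈ FIRST(RHS), i.e. RHS ⇒* ε)
FIRST(S) = { '-', 'c' }
FIRST(S c C) = { '-', 'c' }
ε ∉ FIRST(S c C), so FOLLOW(C) is not added.
PREDICT(C → S c C) = { '-', 'c' }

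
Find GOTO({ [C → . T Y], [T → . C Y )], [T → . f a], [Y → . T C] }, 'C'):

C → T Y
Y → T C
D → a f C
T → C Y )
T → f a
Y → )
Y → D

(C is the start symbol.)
{ [C → . T Y], [D → . a f C], [T → . C Y )], [T → . f a], [T → C . Y )], [Y → . )], [Y → . D], [Y → . T C] }

GOTO(I, 'C') = CLOSURE({ [A → αX.β] : [A → α.Xβ] ∈ I, X = 'C' })

Items with dot before 'C', with the dot advanced:
  [T → . C Y )] → [T → C . Y )]
Closure of the advanced items:
  [T → C . Y )] has the dot before Y: add [Y → . T C], [Y → . )], [Y → . D]
  [Y → . T C] has the dot before T: add [T → . C Y )], [T → . f a]
  [Y → . D] has the dot before D: add [D → . a f C]
  [T → . C Y )] has the dot before C: add [C → . T Y]

GOTO = { [C → . T Y], [D → . a f C], [T → . C Y )], [T → . f a], [T → C . Y )], [Y → . )], [Y → . D], [Y → . T C] }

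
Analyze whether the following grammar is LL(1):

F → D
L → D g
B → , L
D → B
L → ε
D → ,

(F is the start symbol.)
No. Predict set conflict for D: { ',' }

A grammar is LL(1) if for each non-terminal N with multiple productions, the predict sets of those productions are pairwise disjoint, where PREDICT(N → α) = (FIRST(α) \ {ε}) ∪ (FOLLOW(N) if α ⇒* ε).

Relevant sets:
  FIRST(D) = { ',' }
  FIRST(B) = { ',' }
  FOLLOW(L) = { $, 'g' }

For L:
  PREDICT(L → D g) = { ',' }
  PREDICT(L → ε) = { $, 'g' }
For D:
  PREDICT(D → B) = { ',' }
  PREDICT(D → ',') = { ',' }
F, B have a single production, so nothing to check there.

Conflict found: Predict set conflict for D: { ',' }
The grammar is NOT LL(1).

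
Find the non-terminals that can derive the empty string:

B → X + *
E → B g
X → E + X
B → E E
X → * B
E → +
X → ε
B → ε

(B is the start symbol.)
A non-terminal is nullable if it can derive ε (the empty string): either it has an ε-production, or it has a production whose right-hand side consists entirely of nullable non-terminals.

ε-productions: X → ε, B → ε
So X, B are immediately nullable.
No further non-terminal can be added: every production for the remaining non-terminals contains a terminal or a non-nullable non-terminal.
Nullable = { 'B', 'X' }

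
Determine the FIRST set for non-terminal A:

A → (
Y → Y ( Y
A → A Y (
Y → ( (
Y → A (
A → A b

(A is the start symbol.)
{ '(' }

To compute FIRST(A), examine every production with A on the left-hand side, reading each right-hand side left to right until a non-nullable symbol is reached.

From A → (:
  - '(' is a terminal: add '(' and stop
From A → A Y (:
  - A is the symbol being defined: contributes nothing new
    A is not nullable, so stop
From A → A b:
  - A is the symbol being defined: contributes nothing new
    A is not nullable, so stop

Collecting: FIRST(A) = { '(' }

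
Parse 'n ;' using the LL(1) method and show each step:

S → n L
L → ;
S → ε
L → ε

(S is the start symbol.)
Stack is shown with the top on the left.

Stack  Input  Action
--------------------
S $    n ; $  output S → n L
n L $  n ; $  match 'n'
L $    ; $    output L → ;
; $    ; $    match ';'
$      $      accept

The string is accepted.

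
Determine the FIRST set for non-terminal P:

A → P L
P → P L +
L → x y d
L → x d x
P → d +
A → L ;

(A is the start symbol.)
{ 'd' }

To compute FIRST(P), examine every production with P on the left-hand side, reading each right-hand side left to right until a non-nullable symbol is reached.

From P → P L +:
  - P is the symbol being defined: contributes nothing new
    P is not nullable, so stop
From P → d +:
  - d is a terminal: add 'd' and stop

Collecting: FIRST(P) = { 'd' }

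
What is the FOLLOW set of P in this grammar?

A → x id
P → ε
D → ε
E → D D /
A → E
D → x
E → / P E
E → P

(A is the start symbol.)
{ $, '/', 'x' }

In E → / P E: P is followed by E, add FIRST(E) \ {ε} = { '/', 'x' }
  E is nullable, so also add FOLLOW(E)
In E → P: P is at the end, add FOLLOW(E)

The FOLLOW sets referred to above (computed the same way, to a fixed point):
  FOLLOW(E) = { $ }

Taking the union: FOLLOW(P) = { $, '/', 'x' }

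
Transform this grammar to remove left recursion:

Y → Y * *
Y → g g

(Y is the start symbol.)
Y → g g Y'
Y' → * * Y'
Y' → ε

Y is directly left-recursive. The standard transformation for
  A → A α₁ | ... | A α_m | β₁ | ... | β_n
is
  A  → β₁ A' | ... | β_n A'
  A' → α₁ A' | ... | α_m A' | ε

Y → g g becomes Y → g g Y'
Y → Y * * becomes Y' → * * Y'
Add Y' → ε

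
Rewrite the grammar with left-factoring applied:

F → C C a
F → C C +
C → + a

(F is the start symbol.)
F → C C F'
F' → a
F' → +
C → + a

Left-factoring transforms A → αβ₁ | αβ₂ into A → αA' and A' → β₁ | β₂
(α is the longest common prefix among the alternatives). Repeat until
no nonterminal has two alternatives with a common prefix.

Round 1: F has alternatives sharing prefix 'C C'. Introduce F': F → C C F'
  Add: F' → a
  Add: F' → +

No remaining common prefixes — done.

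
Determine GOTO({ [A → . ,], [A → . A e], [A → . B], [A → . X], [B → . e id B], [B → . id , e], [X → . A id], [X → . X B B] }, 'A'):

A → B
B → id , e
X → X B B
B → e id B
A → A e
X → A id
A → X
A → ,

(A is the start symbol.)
GOTO(I, 'A') = CLOSURE({ [A → αX.β] : [A → α.Xβ] ∈ I, X = 'A' })

Items with dot before 'A', with the dot advanced:
  [A → . A e] → [A → A . e]
  [X → . A id] → [X → A . id]
Closure adds nothing (no advanced item has the dot before a non-terminal).

GOTO = { [A → A . e], [X → A . id] }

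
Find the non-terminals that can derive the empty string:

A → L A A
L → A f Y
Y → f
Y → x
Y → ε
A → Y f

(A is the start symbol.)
{ 'Y' }

A non-terminal is nullable if it can derive ε (the empty string): either it has an ε-production, or it has a production whose right-hand side consists entirely of nullable non-terminals.

ε-productions: Y → ε
So Y is immediately nullable.
No further non-terminal can be added: every production for the remaining non-terminals contains a terminal or a non-nullable non-terminal.
Nullable = { 'Y' }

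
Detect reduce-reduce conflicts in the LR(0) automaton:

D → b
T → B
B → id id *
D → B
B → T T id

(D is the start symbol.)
A reduce-reduce conflict occurs when an LR(0) state has two complete items [A → α .] and [B → β .] — both call for a reduction, and with no lookahead the parser cannot choose between them.

Augment with D' → D and build the canonical LR(0) collection (I0 = CLOSURE({[D' → . D]}), then GOTO on every symbol after a dot until no new states appear). It has 11 states:
  I0: { [B → . T T id], [B → . id id *], [D → . B], [D → . b], [D' → . D], [T → . B] }  — shift
  I1: { [D → B .], [T → B .] }  — 2 reduces
  I2: { [D' → D .] }  — accept
  I3: { [B → . T T id], [B → . id id *], [B → T . T id], [T → . B] }  — shift
  I4: { [D → b .] }  — reduce
  I5: { [B → id . id *] }  — shift
  I6: { [B → id id . *] }  — shift
  I7: { [B → id id * .] }  — reduce
  I8: { [T → B .] }  — reduce
  I9: { [B → . T T id], [B → . id id *], [B → T . T id], [B → T T . id], [T → . B] }  — shift
  I10: { [B → T T id .], [B → id . id *] }  — shift, reduce

I1 contains complete items [D → B .], [T → B .] — reduce-reduce conflict.

Answer: Yes — I1: [D → B .] vs [T → B .]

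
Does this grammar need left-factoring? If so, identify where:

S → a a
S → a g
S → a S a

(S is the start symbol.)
Yes, S has productions with common prefix 'a'

Left-factoring is needed when two productions for the same non-terminal
share a common prefix on the right-hand side.

Productions for S:
  S → a a
  S → a g
  S → a S a

Found common prefix 'a' in productions for S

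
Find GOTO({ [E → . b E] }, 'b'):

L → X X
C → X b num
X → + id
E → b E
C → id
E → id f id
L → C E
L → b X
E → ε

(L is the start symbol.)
{ [E → . b E], [E → . id f id], [E → .], [E → b . E] }

GOTO(I, 'b') = CLOSURE({ [A → αX.β] : [A → α.Xβ] ∈ I, X = 'b' })

Items with dot before 'b', with the dot advanced:
  [E → . b E] → [E → b . E]
Closure of the advanced items:
  [E → b . E] has the dot before E: add [E → . b E], [E → . id f id], [E → .]

GOTO = { [E → . b E], [E → . id f id], [E → .], [E → b . E] }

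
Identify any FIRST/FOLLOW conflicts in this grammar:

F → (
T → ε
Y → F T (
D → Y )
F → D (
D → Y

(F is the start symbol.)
No FIRST/FOLLOW conflicts.

A FIRST/FOLLOW conflict occurs when a non-terminal N has a nullable alternative N → β (β ⇒* ε) and another alternative N → α with FIRST(α) ∩ FOLLOW(N) ≠ ∅: on such a lookahead the parser cannot decide between expanding α and letting N vanish via β.

Nullable non-terminals: T.
T has a nullable alternative but only one production, so nothing to check.

D, F, Y have no nullable alternative, so no FIRST/FOLLOW check is needed there.

No FIRST/FOLLOW conflicts found.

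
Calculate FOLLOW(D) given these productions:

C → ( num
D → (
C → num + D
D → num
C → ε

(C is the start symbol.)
{ $ }

In C → num + D: D is at the end, add FOLLOW(C)

The FOLLOW sets referred to above (computed the same way, to a fixed point):
  FOLLOW(C) = { $ }

Taking the union: FOLLOW(D) = { $ }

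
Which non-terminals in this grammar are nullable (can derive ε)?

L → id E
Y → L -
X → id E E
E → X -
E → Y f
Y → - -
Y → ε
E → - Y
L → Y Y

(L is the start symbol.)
{ 'L', 'Y' }

ε-productions: Y → ε
So Y is immediately nullable.
L → Y Y: every symbol on the right is nullable, so L is nullable too.
No further non-terminal can be added: every production for the remaining non-terminals contains a terminal or a non-nullable non-terminal.
Nullable = { 'L', 'Y' }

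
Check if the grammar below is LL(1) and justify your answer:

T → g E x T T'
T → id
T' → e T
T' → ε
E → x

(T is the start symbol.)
Relevant sets:
  FOLLOW(T') = { $, 'e' }

For T:
  PREDICT(T → g E x T T') = { 'g' }
  PREDICT(T → id) = { 'id' }
For T':
  PREDICT(T' → e T) = { 'e' }
  PREDICT(T' → ε) = { $, 'e' }
E has a single production, so nothing to check there.

Conflict found: Predict set conflict for T': { 'e' }
The grammar is NOT LL(1).

Answer: No. Predict set conflict for T': { 'e' }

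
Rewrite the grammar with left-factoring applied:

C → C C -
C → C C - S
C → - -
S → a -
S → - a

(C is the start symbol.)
Left-factoring transforms A → αβ₁ | αβ₂ into A → αA' and A' → β₁ | β₂
(α is the longest common prefix among the alternatives). Repeat until
no nonterminal has two alternatives with a common prefix.

Round 1: C has alternatives sharing prefix 'C C -'. Introduce C': C → C C - C'
  Add: C' → ε
  Add: C' → S

No remaining common prefixes — done.

Resulting grammar:
C → C C - C'
C' → ε
C' → S
C → - -
S → a -
S → - a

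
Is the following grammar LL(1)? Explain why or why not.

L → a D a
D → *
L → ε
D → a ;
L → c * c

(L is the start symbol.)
Yes, the grammar is LL(1).

A grammar is LL(1) if for each non-terminal N with multiple productions, the predict sets of those productions are pairwise disjoint, where PREDICT(N → α) = (FIRST(α) \ {ε}) ∪ (FOLLOW(N) if α ⇒* ε).

Relevant sets:
  FOLLOW(L) = { $ }

For L:
  PREDICT(L → a D a) = { 'a' }
  PREDICT(L → ε) = { $ }
  PREDICT(L → c '*' c) = { 'c' }
For D:
  PREDICT(D → '*') = { '*' }
  PREDICT(D → a ';') = { 'a' }

All predict sets are disjoint. The grammar IS LL(1).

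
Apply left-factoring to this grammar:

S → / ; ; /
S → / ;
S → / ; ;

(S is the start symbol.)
S → / ; S'
S' → ; S''
S'' → /
S'' → ε
S' → ε

Left-factoring transforms A → αβ₁ | αβ₂ into A → αA' and A' → β₁ | β₂
(α is the longest common prefix among the alternatives). Repeat until
no nonterminal has two alternatives with a common prefix.

Round 1: S has alternatives sharing prefix '/ ;'. Introduce S': S → / ; S'
  Add: S' → ; /
  Add: S' → ε
  Add: S' → ;

Round 2: S' has alternatives sharing prefix ';'. Introduce S'': S' → ; S''
  Add: S'' → /
  Add: S'' → ε

No remaining common prefixes — done.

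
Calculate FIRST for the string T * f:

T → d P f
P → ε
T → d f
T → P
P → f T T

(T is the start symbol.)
{ '*', 'd', 'f' }

FIRST sets of the non-terminals involved (from the grammar, by fixed-point iteration):
  FIRST(T) = { 'd', 'f', ε }

To compute FIRST(T * f), process the symbols left to right:
Symbol T is a non-terminal. Add FIRST(T) \ {ε} = { 'd', 'f' }
T is nullable (ε ∈ FIRST(T)), continue to the next symbol.
Symbol * is a terminal. Add '*' and stop.
FIRST(T * f) = { '*', 'd', 'f' }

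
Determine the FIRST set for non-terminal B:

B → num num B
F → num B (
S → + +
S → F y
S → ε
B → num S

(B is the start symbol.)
From B → num num B:
  - num is a terminal: add 'num' and stop
From B → num S:
  - num is a terminal: add 'num' and stop

Collecting: FIRST(B) = { 'num' }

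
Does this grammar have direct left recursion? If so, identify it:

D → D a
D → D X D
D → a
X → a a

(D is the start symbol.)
Yes, D is left-recursive

D → D a: LEFT RECURSIVE (starts with D)
D → D X D: LEFT RECURSIVE (starts with D)
D → a: starts with a
X → a a: starts with a

The grammar has direct left recursion on: D.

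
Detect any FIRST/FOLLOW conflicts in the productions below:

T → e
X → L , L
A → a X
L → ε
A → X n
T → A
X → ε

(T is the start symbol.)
A FIRST/FOLLOW conflict occurs when a non-terminal N has a nullable alternative N → β (β ⇒* ε) and another alternative N → α with FIRST(α) ∩ FOLLOW(N) ≠ ∅: on such a lookahead the parser cannot decide between expanding α and letting N vanish via β.

Nullable non-terminals: L, X.
FIRST sets used below: FIRST(L) = { ε }
L has a nullable alternative but only one production, so nothing to check.

X: nullable alternative(s) X → ε; FOLLOW(X) = { $, 'n' }
  X → L , L: FIRST \ {ε} = { ',' } — disjoint from FOLLOW(X)
  X → ε: FIRST \ {ε} = { } — this is the only nullable alternative, skip

A, T have no nullable alternative, so no FIRST/FOLLOW check is needed there.

No FIRST/FOLLOW conflicts found.

Answer: No FIRST/FOLLOW conflicts.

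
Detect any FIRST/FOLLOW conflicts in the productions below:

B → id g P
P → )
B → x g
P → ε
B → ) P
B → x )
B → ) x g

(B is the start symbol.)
No FIRST/FOLLOW conflicts.

Nullable non-terminals: P.

P: nullable alternative(s) P → ε; FOLLOW(P) = { $ }
  P → ): FIRST \ {ε} = { ')' } — disjoint from FOLLOW(P)
  P → ε: FIRST \ {ε} = { } — this is the only nullable alternative, skip

B has no nullable alternative, so no FIRST/FOLLOW check is needed there.

No FIRST/FOLLOW conflicts found.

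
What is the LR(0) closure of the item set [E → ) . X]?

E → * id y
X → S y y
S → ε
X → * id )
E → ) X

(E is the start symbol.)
To compute CLOSURE, for each item [A → α.Bβ] where B is a non-terminal, add [B → .γ] for all productions B → γ; repeat for the newly added items until nothing changes.

Start with: [E → ) . X]
  [E → ) . X] has the dot before X: add [X → . S y y], [X → . * id )]
  [X → . S y y] has the dot before S: add [S → .]
No further items can be added.

CLOSURE = { [E → ) . X], [S → .], [X → . * id )], [X → . S y y] }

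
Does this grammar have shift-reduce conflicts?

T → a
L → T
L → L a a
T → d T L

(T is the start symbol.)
Yes — I5: [T → d T L .] vs [L → L . a a]

Augment with T' → T and build the canonical LR(0) collection (I0 = CLOSURE({[T' → . T]}), then GOTO on every symbol after a dot until no new states appear). It has 9 states:
  I0: { [T → . a], [T → . d T L], [T' → . T] }  — shift
  I1: { [T' → T .] }  — accept
  I2: { [T → a .] }  — reduce
  I3: { [T → . a], [T → . d T L], [T → d . T L] }  — shift
  I4: { [L → . L a a], [L → . T], [T → . a], [T → . d T L], [T → d T . L] }  — shift
  I5: { [L → L . a a], [T → d T L .] }  — shift, reduce
  I6: { [L → T .] }  — reduce
  I7: { [L → L a . a] }  — shift
  I8: { [L → L a a .] }  — reduce

I5 contains reduce item [T → d T L .] and shift item [L → L . a a] — shift-reduce conflict.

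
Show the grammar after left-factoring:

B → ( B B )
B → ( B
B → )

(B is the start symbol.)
Left-factoring transforms A → αβ₁ | αβ₂ into A → αA' and A' → β₁ | β₂
(α is the longest common prefix among the alternatives). Repeat until
no nonterminal has two alternatives with a common prefix.

Round 1: B has alternatives sharing prefix '( B'. Introduce B': B → ( B B'
  Add: B' → B )
  Add: B' → ε

No remaining common prefixes — done.

Resulting grammar:
B → ( B B'
B' → B )
B' → ε
B → )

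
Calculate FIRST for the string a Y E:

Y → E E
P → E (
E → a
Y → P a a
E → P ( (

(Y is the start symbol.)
{ 'a' }

To compute FIRST(a Y E), process the symbols left to right:
Symbol a is a terminal. Add 'a' and stop.
FIRST(a Y E) = { 'a' }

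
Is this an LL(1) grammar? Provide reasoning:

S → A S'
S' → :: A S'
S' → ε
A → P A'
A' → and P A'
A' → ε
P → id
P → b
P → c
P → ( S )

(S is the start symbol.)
Relevant sets:
  FOLLOW(S') = { $, ')' }
  FOLLOW(A') = { $, ')', '::' }

For S':
  PREDICT(S' → :: A S') = { '::' }
  PREDICT(S' → ε) = { $, ')' }
For A':
  PREDICT(A' → and P A') = { 'and' }
  PREDICT(A' → ε) = { $, ')', '::' }
For P:
  PREDICT(P → id) = { 'id' }
  PREDICT(P → b) = { 'b' }
  PREDICT(P → c) = { 'c' }
  PREDICT(P → '(' S ')') = { '(' }
S, A have a single production, so nothing to check there.

All predict sets are disjoint. The grammar IS LL(1).

Answer: Yes, the grammar is LL(1).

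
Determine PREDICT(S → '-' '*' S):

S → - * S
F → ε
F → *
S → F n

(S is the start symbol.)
{ '-' }

PREDICT(S → '-' '*' S) = (FIRST(RHS) \ {ε}) ∪ (FOLLOW(S) if ε ∈ FIRST(RHS), i.e. RHS ⇒* ε)
FIRST('-' '*' S) = { '-' }
ε ∉ FIRST('-' '*' S), so FOLLOW(S) is not added.
PREDICT(S → '-' '*' S) = { '-' }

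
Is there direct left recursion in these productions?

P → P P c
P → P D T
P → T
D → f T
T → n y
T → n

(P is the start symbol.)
P → P P c: LEFT RECURSIVE (starts with P)
P → P D T: LEFT RECURSIVE (starts with P)
P → T: starts with T
D → f T: starts with f
T → n y: starts with n
T → n: starts with n

The grammar has direct left recursion on: P.

Answer: Yes, P is left-recursive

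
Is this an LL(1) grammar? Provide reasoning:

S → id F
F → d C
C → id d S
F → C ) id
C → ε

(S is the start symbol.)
Yes, the grammar is LL(1).

A grammar is LL(1) if for each non-terminal N with multiple productions, the predict sets of those productions are pairwise disjoint, where PREDICT(N → α) = (FIRST(α) \ {ε}) ∪ (FOLLOW(N) if α ⇒* ε).

Relevant sets:
  FIRST(C) = { 'id', ε }
  FOLLOW(C) = { $, ')' }

For F:
  PREDICT(F → d C) = { 'd' }
  PREDICT(F → C ')' id) = { ')', 'id' }
For C:
  PREDICT(C → id d S) = { 'id' }
  PREDICT(C → ε) = { $, ')' }
S has a single production, so nothing to check there.

All predict sets are disjoint. The grammar IS LL(1).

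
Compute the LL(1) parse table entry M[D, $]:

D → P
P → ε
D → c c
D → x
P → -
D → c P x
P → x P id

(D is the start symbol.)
To find M[D, $], we find productions for D where $ is in the predict set (PREDICT(N → α) = (FIRST(α) \ {ε}) ∪ (FOLLOW(N) if α ⇒* ε)).

Relevant sets:
  FIRST(P) = { '-', 'x', ε }
  FOLLOW(D) = { $ }

D → P: PREDICT = { $, '-', 'x' }
  $ is in predict set, so this production goes in M[D, $]
D → c c: PREDICT = { 'c' }
D → x: PREDICT = { 'x' }
D → c P x: PREDICT = { 'c' }

M[D, $] = D → P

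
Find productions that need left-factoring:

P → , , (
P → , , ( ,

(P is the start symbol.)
Yes, P has productions with common prefix ', , ('

Left-factoring is needed when two productions for the same non-terminal
share a common prefix on the right-hand side.

Productions for P:
  P → , , (
  P → , , ( ,

Found common prefix ', , (' in productions for P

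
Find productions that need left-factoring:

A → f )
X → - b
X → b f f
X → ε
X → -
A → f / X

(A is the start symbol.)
Yes, A has productions with common prefix 'f'; X has productions with common prefix '-'

Left-factoring is needed when two productions for the same non-terminal
share a common prefix on the right-hand side.

Productions for A:
  A → f )
  A → f / X
Productions for X:
  X → - b
  X → b f f
  X → ε
  X → -

Found common prefix 'f' in productions for A
Found common prefix '-' in productions for X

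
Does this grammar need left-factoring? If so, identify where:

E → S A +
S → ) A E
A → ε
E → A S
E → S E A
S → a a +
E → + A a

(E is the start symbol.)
Left-factoring is needed when two productions for the same non-terminal
share a common prefix on the right-hand side.

Productions for E:
  E → S A +
  E → A S
  E → S E A
  E → + A a
Productions for S:
  S → ) A E
  S → a a +

Found common prefix 'S' in productions for E

Answer: Yes, E has productions with common prefix 'S'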